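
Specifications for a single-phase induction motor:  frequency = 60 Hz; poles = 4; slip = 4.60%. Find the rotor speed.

n_s = 120f/p = 120×60/4 = 1800 rpm
n = n_s(1 − s) = 1800 × (1 − 0.046) = 1717 rpm

1717 rpm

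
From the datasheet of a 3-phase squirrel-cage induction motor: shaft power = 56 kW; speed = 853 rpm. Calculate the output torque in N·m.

ω = 2π × 853/60 = 89.33 rad/s
τ = P/ω = 56000/89.33 = 627 N·m

627 N·m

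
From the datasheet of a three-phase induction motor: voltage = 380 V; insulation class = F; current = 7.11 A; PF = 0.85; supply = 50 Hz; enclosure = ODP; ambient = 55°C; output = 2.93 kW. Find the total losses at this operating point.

1.05 kW

P_in = √3·V·I·cosφ = 1.732×380×7.11×0.85 = 3978 W
P_out = 2930 W
Losses = P_in − P_out = 3978 − 2930 = 1048 W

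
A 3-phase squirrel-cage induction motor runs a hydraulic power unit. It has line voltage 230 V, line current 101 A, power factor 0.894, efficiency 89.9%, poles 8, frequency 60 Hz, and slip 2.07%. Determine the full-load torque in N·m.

350 N·m

P_in = √3·V·I·cosφ = 1.732 × 230 × 101 × 0.894 = 35970 W
P_out = η·P_in = 0.899 × 35970 = 32337 W
n_s = 120×60/8 = 900 rpm; n = 900×(1−0.0207) = 881 rpm
ω = 2π×881/60 = 92.26 rad/s
τ = P_out/ω = 32337/92.26 = 350 N·m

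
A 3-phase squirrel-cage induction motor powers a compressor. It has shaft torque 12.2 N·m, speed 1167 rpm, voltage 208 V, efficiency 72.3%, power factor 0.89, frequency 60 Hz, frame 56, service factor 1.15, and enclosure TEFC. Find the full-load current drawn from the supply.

6.43 A

ω = 2π×1167/60 = 122.2 rad/s; P_out = τω = 12.2 × 122.2 = 1491 W
P_in = P_out / η = 1491 / 0.723 = 2062 W
I_L = P_in / (√3·V_L·cosφ) = 2062 / (1.732 × 208 × 0.89) = 6.43 A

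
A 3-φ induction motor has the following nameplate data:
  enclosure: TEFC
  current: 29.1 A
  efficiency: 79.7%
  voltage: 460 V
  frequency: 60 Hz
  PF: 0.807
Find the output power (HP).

P_in = √3·V·I·cosφ = 1.732 × 460 × 29.1 × 0.807 = 18710 W
P_out = η·P_in = 0.797 × 18710 = 14912 W
= 14912/746 = 20 HP

20 HP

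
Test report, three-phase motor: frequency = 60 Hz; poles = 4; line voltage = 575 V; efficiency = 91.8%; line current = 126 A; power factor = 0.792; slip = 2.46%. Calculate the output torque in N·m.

P_in = √3·V·I·cosφ = 1.732 × 575 × 126 × 0.792 = 99383 W
P_out = η·P_in = 0.918 × 99383 = 91234 W
n_s = 120×60/4 = 1800 rpm; n = 1800×(1−0.0246) = 1756 rpm
ω = 2π×1756/60 = 183.9 rad/s
τ = P_out/ω = 91234/183.9 = 496 N·m

496 N·m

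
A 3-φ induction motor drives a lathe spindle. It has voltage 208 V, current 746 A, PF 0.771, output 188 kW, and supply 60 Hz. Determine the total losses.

19200 W

P_in = √3·V·I·cosφ = 1.732×208×746×0.771 = 207207 W
P_out = 188000 W
Losses = P_in − P_out = 207207 − 188000 = 19207 W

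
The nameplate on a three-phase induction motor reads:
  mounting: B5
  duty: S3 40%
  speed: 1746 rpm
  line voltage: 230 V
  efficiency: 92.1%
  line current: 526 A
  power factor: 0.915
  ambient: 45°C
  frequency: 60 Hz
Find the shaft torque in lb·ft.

P_in = √3·V·I·cosφ = 1.732 × 230 × 526 × 0.915 = 191727 W
P_out = η·P_in = 0.921 × 191727 = 176581 W
n = 1746 rpm
ω = 2π×1746/60 = 182.8 rad/s
τ = P_out/ω = 176581/182.8 = 966 N·m
In lb·ft: 966/1.356 = 712 lb·ft

712 lb·ft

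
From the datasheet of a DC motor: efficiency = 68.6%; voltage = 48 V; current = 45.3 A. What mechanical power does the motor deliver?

1.49 kW

P_in = V·I = 48 × 45.3 = 2174 W
P_out = η·P_in = 0.686 × 2174 = 1491 W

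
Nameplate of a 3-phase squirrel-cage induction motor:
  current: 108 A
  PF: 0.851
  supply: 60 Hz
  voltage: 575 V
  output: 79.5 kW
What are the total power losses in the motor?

12000 W

P_in = √3·V·I·cosφ = 1.732×575×108×0.851 = 91531 W
P_out = 79500 W
Losses = P_in − P_out = 91531 − 79500 = 12031 W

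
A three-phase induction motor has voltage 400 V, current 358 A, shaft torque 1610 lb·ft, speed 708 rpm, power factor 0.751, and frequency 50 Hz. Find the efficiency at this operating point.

86.9 %

τ = 1610 lb·ft × 1.356 = 2183 N·m
ω = 2π × 708/60 = 74.14 rad/s; P_out = τω = 2183 × 74.14 = 161848 W
P_in = √3·V_L·I_L·cosφ = 1.732 × 400 × 358 × 0.751 = 186265 W
η = P_out / P_in = 161848 / 186265 = 0.869 = 86.9%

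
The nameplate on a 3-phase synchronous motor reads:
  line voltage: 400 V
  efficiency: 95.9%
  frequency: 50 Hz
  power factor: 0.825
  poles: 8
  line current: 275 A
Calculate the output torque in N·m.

1920 N·m

P_in = √3·V·I·cosφ = 1.732 × 400 × 275 × 0.825 = 157179 W
P_out = η·P_in = 0.959 × 157179 = 150735 W
n = n_s = 120×50/8 = 750 rpm (synchronous)
ω = 2π×750/60 = 78.54 rad/s
τ = P_out/ω = 150735/78.54 = 1920 N·m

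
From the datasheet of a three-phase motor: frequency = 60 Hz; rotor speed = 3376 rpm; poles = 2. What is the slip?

n_s = 120f/p = 120×60/2 = 3600 rpm
s = (n_s − n)/n_s = (3600 − 3376)/3600 = 0.0622

6.22 %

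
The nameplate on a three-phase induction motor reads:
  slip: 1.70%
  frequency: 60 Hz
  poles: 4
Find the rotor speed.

n_s = 120f/p = 120×60/4 = 1800 rpm
n = n_s(1 − s) = 1800 × (1 − 0.017) = 1769 rpm

1769 rpm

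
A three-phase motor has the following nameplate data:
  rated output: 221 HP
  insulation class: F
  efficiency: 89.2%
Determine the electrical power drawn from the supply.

P_out = 221 × 746 = 164866 W
P_in = P_out/η = 164866/0.892 = 184827 W = 185 kW

185 kW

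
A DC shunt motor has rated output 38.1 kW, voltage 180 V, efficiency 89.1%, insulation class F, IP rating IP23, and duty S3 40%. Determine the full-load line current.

P_out = 38.1 kW = 38100 W
P_in = P_out / η = 38100 / 0.891 = 42761 W
I = P_in / V = 42761 / 180 = 238 A

238 A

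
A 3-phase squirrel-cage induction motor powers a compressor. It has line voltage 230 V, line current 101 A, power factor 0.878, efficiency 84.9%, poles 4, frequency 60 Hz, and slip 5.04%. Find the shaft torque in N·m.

P_in = √3·V·I·cosφ = 1.732 × 230 × 101 × 0.878 = 35326 W
P_out = η·P_in = 0.849 × 35326 = 29992 W
n_s = 120×60/4 = 1800 rpm; n = 1800×(1−0.0504) = 1709 rpm
ω = 2π×1709/60 = 179 rad/s
τ = P_out/ω = 29992/179 = 168 N·m

168 N·m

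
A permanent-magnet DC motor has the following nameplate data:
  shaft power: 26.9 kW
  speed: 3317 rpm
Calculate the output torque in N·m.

77.4 N·m

ω = 2π × 3317/60 = 347.4 rad/s
τ = P/ω = 26900/347.4 = 77.4 N·m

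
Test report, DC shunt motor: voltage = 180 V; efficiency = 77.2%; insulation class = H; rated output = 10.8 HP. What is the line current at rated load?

P_out = 10.8 × 746 = 8057 W
P_in = P_out / η = 8057 / 0.772 = 10437 W
I = P_in / V = 10437 / 180 = 58 A

58 A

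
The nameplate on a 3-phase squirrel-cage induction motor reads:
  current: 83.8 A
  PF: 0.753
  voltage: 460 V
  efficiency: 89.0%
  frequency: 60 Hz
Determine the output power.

P_in = √3·V·I·cosφ = 1.732 × 460 × 83.8 × 0.753 = 50274 W
P_out = η·P_in = 0.89 × 50274 = 44744 W

44.7 kW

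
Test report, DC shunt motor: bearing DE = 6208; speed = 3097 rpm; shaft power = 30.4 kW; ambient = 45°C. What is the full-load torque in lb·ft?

ω = 2π × 3097/60 = 324.3 rad/s
τ = P/ω = 30400/324.3 = 93.74 N·m
In lb·ft: 93.74/1.356 = 69.1 lb·ft

69.1 lb·ft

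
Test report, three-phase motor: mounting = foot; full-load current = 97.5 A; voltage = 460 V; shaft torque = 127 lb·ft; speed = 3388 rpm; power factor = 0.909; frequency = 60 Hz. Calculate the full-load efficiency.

τ = 127 lb·ft × 1.356 = 172.2 N·m
ω = 2π × 3388/60 = 354.8 rad/s; P_out = τω = 172.2 × 354.8 = 61097 W
P_in = √3·V_L·I_L·cosφ = 1.732 × 460 × 97.5 × 0.909 = 70611 W
η = P_out / P_in = 61097 / 70611 = 0.865 = 86.5%

86.5 %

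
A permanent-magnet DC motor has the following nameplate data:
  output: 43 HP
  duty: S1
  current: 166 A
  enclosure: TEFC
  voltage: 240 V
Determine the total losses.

7.76 kW

P_in = V·I = 240×166 = 39840 W
P_out = 43×746 = 32078 W
Losses = P_in − P_out = 39840 − 32078 = 7762 W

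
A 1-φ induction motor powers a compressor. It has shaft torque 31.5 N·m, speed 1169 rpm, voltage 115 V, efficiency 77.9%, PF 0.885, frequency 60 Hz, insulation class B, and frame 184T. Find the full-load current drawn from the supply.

ω = 2π×1169/60 = 122.4 rad/s; P_out = τω = 31.5 × 122.4 = 3856 W
P_in = P_out / η = 3856 / 0.779 = 4950 W
I = P_in / (V·cosφ) = 4950 / (115 × 0.885) = 48.6 A

48.6 A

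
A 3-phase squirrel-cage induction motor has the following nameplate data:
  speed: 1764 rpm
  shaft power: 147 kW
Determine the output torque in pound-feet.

587 lb·ft

ω = 2π × 1764/60 = 184.7 rad/s
τ = P/ω = 147000/184.7 = 795.9 N·m
In lb·ft: 795.9/1.356 = 587 lb·ft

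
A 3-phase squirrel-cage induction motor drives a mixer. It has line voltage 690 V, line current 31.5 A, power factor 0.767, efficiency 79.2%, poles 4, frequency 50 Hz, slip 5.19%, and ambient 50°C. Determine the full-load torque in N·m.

154 N·m

P_in = √3·V·I·cosφ = 1.732 × 690 × 31.5 × 0.767 = 28874 W
P_out = η·P_in = 0.792 × 28874 = 22868 W
n_s = 120×50/4 = 1500 rpm; n = 1500×(1−0.0519) = 1422 rpm
ω = 2π×1422/60 = 148.9 rad/s
τ = P_out/ω = 22868/148.9 = 154 N·m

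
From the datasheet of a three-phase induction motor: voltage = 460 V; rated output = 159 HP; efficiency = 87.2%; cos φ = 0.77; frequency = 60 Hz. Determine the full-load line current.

222 A

P_out = 159 × 746 = 118614 W
P_in = P_out / η = 118614 / 0.872 = 136025 W
I_L = P_in / (√3·V_L·cosφ) = 136025 / (1.732 × 460 × 0.77) = 222 A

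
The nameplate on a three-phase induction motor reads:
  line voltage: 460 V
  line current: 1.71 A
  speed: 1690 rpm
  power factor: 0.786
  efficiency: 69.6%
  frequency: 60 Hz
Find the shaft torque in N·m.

P_in = √3·V·I·cosφ = 1.732 × 460 × 1.71 × 0.786 = 1071 W
P_out = η·P_in = 0.696 × 1071 = 745 W
n = 1690 rpm
ω = 2π×1690/60 = 177 rad/s
τ = P_out/ω = 745/177 = 4.21 N·m

4.21 N·m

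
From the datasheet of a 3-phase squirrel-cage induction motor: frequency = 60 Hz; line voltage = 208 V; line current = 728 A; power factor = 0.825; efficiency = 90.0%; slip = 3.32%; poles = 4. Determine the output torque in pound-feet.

788 lb·ft

P_in = √3·V·I·cosφ = 1.732 × 208 × 728 × 0.825 = 216370 W
P_out = η·P_in = 0.9 × 216370 = 194733 W
n_s = 120×60/4 = 1800 rpm; n = 1800×(1−0.0332) = 1740 rpm
ω = 2π×1740/60 = 182.2 rad/s
τ = P_out/ω = 194733/182.2 = 1069 N·m
In lb·ft: 1069/1.356 = 788 lb·ft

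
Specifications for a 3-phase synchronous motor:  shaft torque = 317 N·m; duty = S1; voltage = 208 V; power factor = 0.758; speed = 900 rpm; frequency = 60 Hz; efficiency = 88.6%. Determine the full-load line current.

123 A

ω = 2π×900/60 = 94.25 rad/s; P_out = τω = 317 × 94.25 = 29877 W
P_in = P_out / η = 29877 / 0.886 = 33721 W
I_L = P_in / (√3·V_L·cosφ) = 33721 / (1.732 × 208 × 0.758) = 123 A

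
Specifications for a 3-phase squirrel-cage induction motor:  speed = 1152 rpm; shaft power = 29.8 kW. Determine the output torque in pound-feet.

ω = 2π × 1152/60 = 120.6 rad/s
τ = P/ω = 29800/120.6 = 247.1 N·m
In lb·ft: 247.1/1.356 = 182 lb·ft

182 lb·ft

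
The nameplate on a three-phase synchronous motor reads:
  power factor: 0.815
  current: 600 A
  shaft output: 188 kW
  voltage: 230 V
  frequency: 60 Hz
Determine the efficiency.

96.5 %

P_out = 188 kW = 188000 W
P_in = √3·V_L·I_L·cosφ = 1.732 × 230 × 600 × 0.815 = 194798 W
η = P_out / P_in = 188000 / 194798 = 0.965 = 96.5%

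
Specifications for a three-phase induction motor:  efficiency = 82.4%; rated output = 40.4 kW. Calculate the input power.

49 kW

P_out = 40400 W
P_in = P_out/η = 40400/0.824 = 49029 W = 49 kW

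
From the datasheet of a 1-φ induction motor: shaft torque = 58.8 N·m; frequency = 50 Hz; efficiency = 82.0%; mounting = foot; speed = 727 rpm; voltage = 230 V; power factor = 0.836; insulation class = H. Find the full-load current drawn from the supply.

ω = 2π×727/60 = 76.13 rad/s; P_out = τω = 58.8 × 76.13 = 4476 W
P_in = P_out / η = 4476 / 0.820 = 5459 W
I = P_in / (V·cosφ) = 5459 / (230 × 0.836) = 28.4 A

28.4 A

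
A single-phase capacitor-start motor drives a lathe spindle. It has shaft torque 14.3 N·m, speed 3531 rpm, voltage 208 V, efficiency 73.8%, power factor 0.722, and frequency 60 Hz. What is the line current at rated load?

ω = 2π×3531/60 = 369.8 rad/s; P_out = τω = 14.3 × 369.8 = 5288 W
P_in = P_out / η = 5288 / 0.738 = 7165 W
I = P_in / (V·cosφ) = 7165 / (208 × 0.722) = 47.7 A

47.7 A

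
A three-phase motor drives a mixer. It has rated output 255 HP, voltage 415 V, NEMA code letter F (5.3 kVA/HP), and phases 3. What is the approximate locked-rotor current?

S_LR = 5.3 × 255 = 1351.5 kVA
I_LR = S_LR/(√3·V_L) = 1351500/(1.732×415) = 1880 A

1880 A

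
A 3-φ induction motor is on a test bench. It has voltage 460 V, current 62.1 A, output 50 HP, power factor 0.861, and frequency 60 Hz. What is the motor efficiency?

87.6 %

P_out = 50 × 746 = 37300 W
P_in = √3·V_L·I_L·cosφ = 1.732 × 460 × 62.1 × 0.861 = 42599 W
η = P_out / P_in = 37300 / 42599 = 0.876 = 87.6%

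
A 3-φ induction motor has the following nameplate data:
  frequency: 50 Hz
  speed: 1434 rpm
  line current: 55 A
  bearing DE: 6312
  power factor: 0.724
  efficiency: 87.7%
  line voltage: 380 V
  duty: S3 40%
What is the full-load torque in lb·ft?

113 lb·ft

P_in = √3·V·I·cosφ = 1.732 × 380 × 55 × 0.724 = 26208 W
P_out = η·P_in = 0.877 × 26208 = 22984 W
n = 1434 rpm
ω = 2π×1434/60 = 150.2 rad/s
τ = P_out/ω = 22984/150.2 = 153 N·m
In lb·ft: 153/1.356 = 113 lb·ft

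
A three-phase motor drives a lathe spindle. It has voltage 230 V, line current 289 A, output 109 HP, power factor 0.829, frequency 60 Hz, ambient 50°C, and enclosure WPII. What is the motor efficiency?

85.2 %

P_out = 109 × 746 = 81314 W
P_in = √3·V_L·I_L·cosφ = 1.732 × 230 × 289 × 0.829 = 95439 W
η = P_out / P_in = 81314 / 95439 = 0.852 = 85.2%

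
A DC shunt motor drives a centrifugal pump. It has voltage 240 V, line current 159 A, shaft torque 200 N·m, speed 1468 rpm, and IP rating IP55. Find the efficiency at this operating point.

80.6 %

ω = 2π × 1468/60 = 153.7 rad/s; P_out = τω = 200 × 153.7 = 30740 W
P_in = V·I = 240 × 159 = 38160 W
η = P_out / P_in = 30740 / 38160 = 0.806 = 80.6%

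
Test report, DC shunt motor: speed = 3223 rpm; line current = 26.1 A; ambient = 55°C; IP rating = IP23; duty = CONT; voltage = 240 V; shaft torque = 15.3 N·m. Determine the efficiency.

82.4 %

ω = 2π × 3223/60 = 337.5 rad/s; P_out = τω = 15.3 × 337.5 = 5164 W
P_in = V·I = 240 × 26.1 = 6264 W
η = P_out / P_in = 5164 / 6264 = 0.824 = 82.4%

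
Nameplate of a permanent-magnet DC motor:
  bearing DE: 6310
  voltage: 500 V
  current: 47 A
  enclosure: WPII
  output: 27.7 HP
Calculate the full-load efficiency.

P_out = 27.7 × 746 = 20664 W
P_in = V·I = 500 × 47 = 23500 W
η = P_out / P_in = 20664 / 23500 = 0.879 = 87.9%

87.9 %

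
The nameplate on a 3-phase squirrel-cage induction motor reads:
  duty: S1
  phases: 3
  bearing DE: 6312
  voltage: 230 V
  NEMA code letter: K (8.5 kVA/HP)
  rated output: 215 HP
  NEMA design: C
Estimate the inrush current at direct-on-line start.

S_LR = 8.5 × 215 = 1827.5 kVA
I_LR = S_LR/(√3·V_L) = 1827500/(1.732×230) = 4590 A

4590 A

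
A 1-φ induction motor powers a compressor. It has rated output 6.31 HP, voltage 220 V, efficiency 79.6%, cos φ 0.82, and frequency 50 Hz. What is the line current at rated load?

P_out = 6.31 × 746 = 4707 W
P_in = P_out / η = 4707 / 0.796 = 5913 W
I = P_in / (V·cosφ) = 5913 / (220 × 0.82) = 32.8 A

32.8 A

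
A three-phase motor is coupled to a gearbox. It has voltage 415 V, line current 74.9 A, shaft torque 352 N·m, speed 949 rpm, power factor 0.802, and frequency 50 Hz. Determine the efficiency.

81.0 %

ω = 2π × 949/60 = 99.38 rad/s; P_out = τω = 352 × 99.38 = 34982 W
P_in = √3·V_L·I_L·cosφ = 1.732 × 415 × 74.9 × 0.802 = 43177 W
η = P_out / P_in = 34982 / 43177 = 0.810 = 81.0%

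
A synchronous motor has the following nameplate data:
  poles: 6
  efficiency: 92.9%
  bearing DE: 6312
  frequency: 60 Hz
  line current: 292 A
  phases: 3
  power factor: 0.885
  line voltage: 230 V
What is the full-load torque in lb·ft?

561 lb·ft

P_in = √3·V·I·cosφ = 1.732 × 230 × 292 × 0.885 = 102944 W
P_out = η·P_in = 0.929 × 102944 = 95635 W
n = n_s = 120×60/6 = 1200 rpm (synchronous)
ω = 2π×1200/60 = 125.7 rad/s
τ = P_out/ω = 95635/125.7 = 760.8 N·m
In lb·ft: 760.8/1.356 = 561 lb·ft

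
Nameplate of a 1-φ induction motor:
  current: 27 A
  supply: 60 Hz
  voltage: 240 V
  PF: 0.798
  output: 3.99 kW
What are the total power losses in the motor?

1.18 kW

P_in = V·I·cosφ = 240×27×0.798 = 5171 W
P_out = 3990 W
Losses = P_in − P_out = 5171 − 3990 = 1181 W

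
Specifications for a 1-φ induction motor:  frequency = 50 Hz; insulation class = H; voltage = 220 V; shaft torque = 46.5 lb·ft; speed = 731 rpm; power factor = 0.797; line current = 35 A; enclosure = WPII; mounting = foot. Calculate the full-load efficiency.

τ = 46.5 lb·ft × 1.356 = 63.05 N·m
ω = 2π × 731/60 = 76.55 rad/s; P_out = τω = 63.05 × 76.55 = 4826 W
P_in = V·I·cosφ = 220 × 35 × 0.797 = 6137 W
η = P_out / P_in = 4826 / 6137 = 0.786 = 78.6%

78.6 %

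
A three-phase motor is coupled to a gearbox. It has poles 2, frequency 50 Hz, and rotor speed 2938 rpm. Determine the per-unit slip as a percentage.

2.07 %

n_s = 120f/p = 120×50/2 = 3000 rpm
s = (n_s − n)/n_s = (3000 − 2938)/3000 = 0.0207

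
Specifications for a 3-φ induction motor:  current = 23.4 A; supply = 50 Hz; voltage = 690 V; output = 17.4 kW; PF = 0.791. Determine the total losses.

4.72 kW

P_in = √3·V·I·cosφ = 1.732×690×23.4×0.791 = 22120 W
P_out = 17400 W
Losses = P_in − P_out = 22120 − 17400 = 4720 W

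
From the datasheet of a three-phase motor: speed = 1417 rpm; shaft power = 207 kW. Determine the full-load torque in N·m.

ω = 2π × 1417/60 = 148.4 rad/s
τ = P/ω = 207000/148.4 = 1390 N·m

1390 N·m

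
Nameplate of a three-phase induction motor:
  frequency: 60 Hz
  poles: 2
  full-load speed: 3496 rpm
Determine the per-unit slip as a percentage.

n_s = 120f/p = 120×60/2 = 3600 rpm
s = (n_s − n)/n_s = (3600 − 3496)/3600 = 0.0289

2.9 %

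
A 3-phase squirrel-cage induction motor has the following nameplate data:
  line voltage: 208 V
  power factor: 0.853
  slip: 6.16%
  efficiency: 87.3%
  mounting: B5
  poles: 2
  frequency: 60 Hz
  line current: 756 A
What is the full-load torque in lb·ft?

423 lb·ft

P_in = √3·V·I·cosφ = 1.732 × 208 × 756 × 0.853 = 232318 W
P_out = η·P_in = 0.873 × 232318 = 202814 W
n_s = 120×60/2 = 3600 rpm; n = 3600×(1−0.0616) = 3378 rpm
ω = 2π×3378/60 = 353.7 rad/s
τ = P_out/ω = 202814/353.7 = 573.4 N·m
In lb·ft: 573.4/1.356 = 423 lb·ft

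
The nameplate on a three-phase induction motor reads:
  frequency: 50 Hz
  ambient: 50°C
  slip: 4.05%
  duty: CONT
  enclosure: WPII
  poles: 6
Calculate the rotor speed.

960 rpm

n_s = 120f/p = 120×50/6 = 1000 rpm
n = n_s(1 − s) = 1000 × (1 − 0.0405) = 960 rpm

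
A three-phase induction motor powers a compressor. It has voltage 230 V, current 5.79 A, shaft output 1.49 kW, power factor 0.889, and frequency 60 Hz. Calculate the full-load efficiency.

P_out = 1.49 kW = 1490 W
P_in = √3·V_L·I_L·cosφ = 1.732 × 230 × 5.79 × 0.889 = 2050 W
η = P_out / P_in = 1490 / 2050 = 0.727 = 72.7%

72.7 %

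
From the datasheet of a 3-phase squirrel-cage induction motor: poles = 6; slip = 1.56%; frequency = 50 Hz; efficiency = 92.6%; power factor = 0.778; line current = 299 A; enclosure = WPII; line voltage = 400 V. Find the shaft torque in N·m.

P_in = √3·V·I·cosφ = 1.732 × 400 × 299 × 0.778 = 161161 W
P_out = η·P_in = 0.926 × 161161 = 149235 W
n_s = 120×50/6 = 1000 rpm; n = 1000×(1−0.0156) = 984 rpm
ω = 2π×984/60 = 103 rad/s
τ = P_out/ω = 149235/103 = 1450 N·m

1450 N·m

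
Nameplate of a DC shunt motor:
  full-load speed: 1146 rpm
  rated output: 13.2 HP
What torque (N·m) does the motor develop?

82.1 N·m

P_out = 13.2 × 746 = 9847 W
ω = 2π × 1146/60 = 120 rad/s
τ = P_out/ω = 9847/120 = 82.1 N·m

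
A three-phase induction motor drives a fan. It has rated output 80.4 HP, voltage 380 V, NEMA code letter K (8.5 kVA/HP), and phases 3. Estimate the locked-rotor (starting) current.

1040 A

S_LR = 8.5 × 80.4 = 683.4 kVA
I_LR = S_LR/(√3·V_L) = 683400/(1.732×380) = 1040 A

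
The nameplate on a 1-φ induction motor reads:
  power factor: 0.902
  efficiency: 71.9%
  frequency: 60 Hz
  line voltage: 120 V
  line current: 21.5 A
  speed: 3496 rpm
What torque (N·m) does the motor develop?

4.57 N·m

P_in = V·I·cosφ = 120 × 21.5 × 0.902 = 2327 W
P_out = η·P_in = 0.719 × 2327 = 1673 W
n = 3496 rpm
ω = 2π×3496/60 = 366.1 rad/s
τ = P_out/ω = 1673/366.1 = 4.57 N·m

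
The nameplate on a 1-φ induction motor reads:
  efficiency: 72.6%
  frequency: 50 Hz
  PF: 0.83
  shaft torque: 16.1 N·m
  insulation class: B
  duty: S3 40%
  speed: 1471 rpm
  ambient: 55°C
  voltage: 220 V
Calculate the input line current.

18.7 A

ω = 2π×1471/60 = 154 rad/s; P_out = τω = 16.1 × 154 = 2479 W
P_in = P_out / η = 2479 / 0.726 = 3415 W
I = P_in / (V·cosφ) = 3415 / (220 × 0.83) = 18.7 A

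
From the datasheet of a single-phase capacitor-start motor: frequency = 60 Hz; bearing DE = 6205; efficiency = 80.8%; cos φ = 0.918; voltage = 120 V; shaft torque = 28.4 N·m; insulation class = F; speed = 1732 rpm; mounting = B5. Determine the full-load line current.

57.9 A

ω = 2π×1732/60 = 181.4 rad/s; P_out = τω = 28.4 × 181.4 = 5152 W
P_in = P_out / η = 5152 / 0.808 = 6376 W
I = P_in / (V·cosφ) = 6376 / (120 × 0.918) = 57.9 A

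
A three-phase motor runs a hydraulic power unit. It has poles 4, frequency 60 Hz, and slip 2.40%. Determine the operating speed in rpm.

n_s = 120f/p = 120×60/4 = 1800 rpm
n = n_s(1 − s) = 1800 × (1 − 0.024) = 1757 rpm

1757 rpm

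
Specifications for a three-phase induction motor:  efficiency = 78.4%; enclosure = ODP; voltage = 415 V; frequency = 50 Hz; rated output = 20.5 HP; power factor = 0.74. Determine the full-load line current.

P_out = 20.5 × 746 = 15293 W
P_in = P_out / η = 15293 / 0.784 = 19506 W
I_L = P_in / (√3·V_L·cosφ) = 19506 / (1.732 × 415 × 0.74) = 36.7 A

36.7 A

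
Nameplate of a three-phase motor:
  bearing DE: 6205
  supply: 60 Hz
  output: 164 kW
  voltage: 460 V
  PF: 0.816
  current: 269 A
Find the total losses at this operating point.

10.9 kW

P_in = √3·V·I·cosφ = 1.732×460×269×0.816 = 174883 W
P_out = 164000 W
Losses = P_in − P_out = 174883 − 164000 = 10883 W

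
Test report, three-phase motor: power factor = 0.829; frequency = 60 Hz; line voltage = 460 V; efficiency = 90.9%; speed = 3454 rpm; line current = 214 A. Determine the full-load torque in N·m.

355 N·m

P_in = √3·V·I·cosφ = 1.732 × 460 × 214 × 0.829 = 141343 W
P_out = η·P_in = 0.909 × 141343 = 128481 W
n = 3454 rpm
ω = 2π×3454/60 = 361.7 rad/s
τ = P_out/ω = 128481/361.7 = 355 N·m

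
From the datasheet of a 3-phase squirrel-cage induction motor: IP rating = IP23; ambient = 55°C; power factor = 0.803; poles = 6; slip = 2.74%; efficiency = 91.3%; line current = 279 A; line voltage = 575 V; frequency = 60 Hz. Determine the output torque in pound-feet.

1230 lb·ft

P_in = √3·V·I·cosφ = 1.732 × 575 × 279 × 0.803 = 223118 W
P_out = η·P_in = 0.913 × 223118 = 203707 W
n_s = 120×60/6 = 1200 rpm; n = 1200×(1−0.0274) = 1167 rpm
ω = 2π×1167/60 = 122.2 rad/s
τ = P_out/ω = 203707/122.2 = 1667 N·m
In lb·ft: 1667/1.356 = 1230 lb·ft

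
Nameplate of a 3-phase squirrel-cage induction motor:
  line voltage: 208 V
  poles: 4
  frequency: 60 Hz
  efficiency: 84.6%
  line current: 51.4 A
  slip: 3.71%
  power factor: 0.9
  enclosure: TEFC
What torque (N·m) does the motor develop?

P_in = √3·V·I·cosφ = 1.732 × 208 × 51.4 × 0.9 = 16665 W
P_out = η·P_in = 0.846 × 16665 = 14099 W
n_s = 120×60/4 = 1800 rpm; n = 1800×(1−0.0371) = 1733 rpm
ω = 2π×1733/60 = 181.5 rad/s
τ = P_out/ω = 14099/181.5 = 77.7 N·m

77.7 N·m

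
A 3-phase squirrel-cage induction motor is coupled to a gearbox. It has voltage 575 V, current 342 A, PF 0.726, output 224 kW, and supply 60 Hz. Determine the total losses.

P_in = √3·V·I·cosφ = 1.732×575×342×0.726 = 247274 W
P_out = 224000 W
Losses = P_in − P_out = 247274 − 224000 = 23274 W

23.3 kW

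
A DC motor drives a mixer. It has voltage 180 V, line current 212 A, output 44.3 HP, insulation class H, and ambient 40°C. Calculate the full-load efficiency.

P_out = 44.3 × 746 = 33048 W
P_in = V·I = 180 × 212 = 38160 W
η = P_out / P_in = 33048 / 38160 = 0.866 = 86.6%

86.6 %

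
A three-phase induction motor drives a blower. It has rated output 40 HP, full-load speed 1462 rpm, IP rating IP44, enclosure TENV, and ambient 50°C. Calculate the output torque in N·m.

P_out = 40 × 746 = 29840 W
ω = 2π × 1462/60 = 153.1 rad/s
τ = P_out/ω = 29840/153.1 = 195 N·m

195 N·m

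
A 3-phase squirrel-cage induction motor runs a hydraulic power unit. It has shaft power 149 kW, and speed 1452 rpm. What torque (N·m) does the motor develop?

ω = 2π × 1452/60 = 152.1 rad/s
τ = P/ω = 149000/152.1 = 980 N·m

980 N·m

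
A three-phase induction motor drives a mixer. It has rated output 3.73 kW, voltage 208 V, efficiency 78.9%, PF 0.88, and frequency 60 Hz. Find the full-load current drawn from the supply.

14.9 A

P_out = 3.73 kW = 3730 W
P_in = P_out / η = 3730 / 0.789 = 4728 W
I_L = P_in / (√3·V_L·cosφ) = 4728 / (1.732 × 208 × 0.88) = 14.9 A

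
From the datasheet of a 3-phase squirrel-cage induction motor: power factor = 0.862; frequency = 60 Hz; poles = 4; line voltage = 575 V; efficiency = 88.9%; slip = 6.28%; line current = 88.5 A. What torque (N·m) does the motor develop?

P_in = √3·V·I·cosφ = 1.732 × 575 × 88.5 × 0.862 = 75974 W
P_out = η·P_in = 0.889 × 75974 = 67541 W
n_s = 120×60/4 = 1800 rpm; n = 1800×(1−0.0628) = 1687 rpm
ω = 2π×1687/60 = 176.7 rad/s
τ = P_out/ω = 67541/176.7 = 382 N·m

382 N·m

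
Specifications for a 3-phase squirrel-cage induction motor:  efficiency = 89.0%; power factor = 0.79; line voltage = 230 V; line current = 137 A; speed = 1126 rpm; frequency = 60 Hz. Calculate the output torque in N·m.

325 N·m

P_in = √3·V·I·cosφ = 1.732 × 230 × 137 × 0.79 = 43115 W
P_out = η·P_in = 0.89 × 43115 = 38372 W
n = 1126 rpm
ω = 2π×1126/60 = 117.9 rad/s
τ = P_out/ω = 38372/117.9 = 325 N·m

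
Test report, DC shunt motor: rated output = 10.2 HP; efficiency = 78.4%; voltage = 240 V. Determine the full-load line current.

40.4 A

P_out = 10.2 × 746 = 7609 W
P_in = P_out / η = 7609 / 0.784 = 9705 W
I = P_in / V = 9705 / 240 = 40.4 A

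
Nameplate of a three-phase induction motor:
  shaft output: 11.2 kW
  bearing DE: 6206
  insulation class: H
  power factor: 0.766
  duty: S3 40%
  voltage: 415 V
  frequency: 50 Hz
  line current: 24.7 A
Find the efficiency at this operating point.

82.4 %

P_out = 11.2 kW = 11200 W
P_in = √3·V_L·I_L·cosφ = 1.732 × 415 × 24.7 × 0.766 = 13599 W
η = P_out / P_in = 11200 / 13599 = 0.824 = 82.4%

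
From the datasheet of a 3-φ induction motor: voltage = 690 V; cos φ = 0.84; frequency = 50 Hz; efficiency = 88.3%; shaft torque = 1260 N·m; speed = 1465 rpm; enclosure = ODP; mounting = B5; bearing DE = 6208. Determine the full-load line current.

ω = 2π×1465/60 = 153.4 rad/s; P_out = τω = 1260 × 153.4 = 193284 W
P_in = P_out / η = 193284 / 0.883 = 218895 W
I_L = P_in / (√3·V_L·cosφ) = 218895 / (1.732 × 690 × 0.84) = 218 A

218 A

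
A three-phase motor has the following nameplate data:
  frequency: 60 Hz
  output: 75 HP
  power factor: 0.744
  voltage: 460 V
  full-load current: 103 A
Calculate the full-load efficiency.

P_out = 75 × 746 = 55950 W
P_in = √3·V_L·I_L·cosφ = 1.732 × 460 × 103 × 0.744 = 61054 W
η = P_out / P_in = 55950 / 61054 = 0.916 = 91.6%

91.6 %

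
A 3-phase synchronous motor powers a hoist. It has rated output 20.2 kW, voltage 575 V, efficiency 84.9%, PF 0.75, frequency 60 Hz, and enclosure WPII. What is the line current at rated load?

31.9 A

P_out = 20.2 kW = 20200 W
P_in = P_out / η = 20200 / 0.849 = 23793 W
I_L = P_in / (√3·V_L·cosφ) = 23793 / (1.732 × 575 × 0.75) = 31.9 A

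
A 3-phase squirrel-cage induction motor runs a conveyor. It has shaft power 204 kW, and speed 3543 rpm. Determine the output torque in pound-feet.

406 lb·ft

ω = 2π × 3543/60 = 371 rad/s
τ = P/ω = 204000/371 = 549.9 N·m
In lb·ft: 549.9/1.356 = 406 lb·ft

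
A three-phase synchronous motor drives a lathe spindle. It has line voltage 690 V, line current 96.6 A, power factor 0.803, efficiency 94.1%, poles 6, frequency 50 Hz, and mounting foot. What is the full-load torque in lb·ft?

P_in = √3·V·I·cosφ = 1.732 × 690 × 96.6 × 0.803 = 92702 W
P_out = η·P_in = 0.941 × 92702 = 87233 W
n = n_s = 120×50/6 = 1000 rpm (synchronous)
ω = 2π×1000/60 = 104.7 rad/s
τ = P_out/ω = 87233/104.7 = 833.2 N·m
In lb·ft: 833.2/1.356 = 614 lb·ft

614 lb·ft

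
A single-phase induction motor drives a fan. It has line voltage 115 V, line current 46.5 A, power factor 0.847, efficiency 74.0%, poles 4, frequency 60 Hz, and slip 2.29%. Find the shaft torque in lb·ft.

P_in = V·I·cosφ = 115 × 46.5 × 0.847 = 4529 W
P_out = η·P_in = 0.74 × 4529 = 3351 W
n_s = 120×60/4 = 1800 rpm; n = 1800×(1−0.0229) = 1759 rpm
ω = 2π×1759/60 = 184.2 rad/s
τ = P_out/ω = 3351/184.2 = 18.19 N·m
In lb·ft: 18.19/1.356 = 13.4 lb·ft

13.4 lb·ft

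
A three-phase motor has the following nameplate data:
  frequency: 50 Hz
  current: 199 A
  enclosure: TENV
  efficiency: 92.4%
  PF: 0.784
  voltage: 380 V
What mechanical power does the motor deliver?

94.9 kW

P_in = √3·V·I·cosφ = 1.732 × 380 × 199 × 0.784 = 102683 W
P_out = η·P_in = 0.924 × 102683 = 94879 W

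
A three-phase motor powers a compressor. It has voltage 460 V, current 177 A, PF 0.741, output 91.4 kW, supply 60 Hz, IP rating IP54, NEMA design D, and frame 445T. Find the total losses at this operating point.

P_in = √3·V·I·cosφ = 1.732×460×177×0.741 = 104495 W
P_out = 91400 W
Losses = P_in − P_out = 104495 − 91400 = 13095 W

13.1 kW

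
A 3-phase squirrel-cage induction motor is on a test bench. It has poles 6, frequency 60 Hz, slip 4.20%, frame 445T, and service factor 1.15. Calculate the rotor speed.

n_s = 120f/p = 120×60/6 = 1200 rpm
n = n_s(1 − s) = 1200 × (1 − 0.042) = 1150 rpm

1150 rpm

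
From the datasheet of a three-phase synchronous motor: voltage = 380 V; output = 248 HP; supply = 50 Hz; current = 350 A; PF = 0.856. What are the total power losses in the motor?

P_in = √3·V·I·cosφ = 1.732×380×350×0.856 = 197185 W
P_out = 248×746 = 185008 W
Losses = P_in − P_out = 197185 − 185008 = 12177 W

12200 W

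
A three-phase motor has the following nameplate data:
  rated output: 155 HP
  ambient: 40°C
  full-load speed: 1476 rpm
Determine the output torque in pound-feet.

552 lb·ft

P_out = 155 × 746 = 115630 W
ω = 2π × 1476/60 = 154.6 rad/s
τ = P_out/ω = 115630/154.6 = 747.9 N·m
In lb·ft: 747.9/1.356 = 552 lb·ft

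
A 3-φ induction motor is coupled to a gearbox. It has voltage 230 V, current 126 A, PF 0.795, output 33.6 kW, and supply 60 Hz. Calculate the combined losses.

6.3 kW

P_in = √3·V·I·cosφ = 1.732×230×126×0.795 = 39904 W
P_out = 33600 W
Losses = P_in − P_out = 39904 − 33600 = 6304 W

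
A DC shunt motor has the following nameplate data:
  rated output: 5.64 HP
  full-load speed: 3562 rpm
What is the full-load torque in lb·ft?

8.32 lb·ft

P_out = 5.64 × 746 = 4207 W
ω = 2π × 3562/60 = 373 rad/s
τ = P_out/ω = 4207/373 = 11.28 N·m
In lb·ft: 11.28/1.356 = 8.32 lb·ft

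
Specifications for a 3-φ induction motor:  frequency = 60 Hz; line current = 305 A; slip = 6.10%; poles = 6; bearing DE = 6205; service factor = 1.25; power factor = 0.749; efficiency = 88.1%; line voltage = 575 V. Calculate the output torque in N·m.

1700 N·m

P_in = √3·V·I·cosφ = 1.732 × 575 × 305 × 0.749 = 227508 W
P_out = η·P_in = 0.881 × 227508 = 200435 W
n_s = 120×60/6 = 1200 rpm; n = 1200×(1−0.061) = 1127 rpm
ω = 2π×1127/60 = 118 rad/s
τ = P_out/ω = 200435/118 = 1700 N·m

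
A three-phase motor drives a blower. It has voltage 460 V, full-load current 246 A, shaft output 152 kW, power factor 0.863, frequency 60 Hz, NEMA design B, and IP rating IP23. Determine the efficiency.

P_out = 152 kW = 152000 W
P_in = √3·V_L·I_L·cosφ = 1.732 × 460 × 246 × 0.863 = 169142 W
η = P_out / P_in = 152000 / 169142 = 0.899 = 89.9%

89.9 %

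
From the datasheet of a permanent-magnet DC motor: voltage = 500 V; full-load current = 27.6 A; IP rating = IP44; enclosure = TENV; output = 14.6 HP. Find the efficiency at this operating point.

P_out = 14.6 × 746 = 10892 W
P_in = V·I = 500 × 27.6 = 13800 W
η = P_out / P_in = 10892 / 13800 = 0.789 = 78.9%

78.9 %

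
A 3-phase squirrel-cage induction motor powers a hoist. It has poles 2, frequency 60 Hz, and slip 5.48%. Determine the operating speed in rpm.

n_s = 120f/p = 120×60/2 = 3600 rpm
n = n_s(1 − s) = 3600 × (1 − 0.0548) = 3403 rpm

3403 rpm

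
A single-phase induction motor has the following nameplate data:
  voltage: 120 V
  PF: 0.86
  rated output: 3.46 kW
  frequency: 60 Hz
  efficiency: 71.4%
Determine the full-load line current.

47 A

P_out = 3.46 kW = 3460 W
P_in = P_out / η = 3460 / 0.714 = 4846 W
I = P_in / (V·cosφ) = 4846 / (120 × 0.86) = 47 A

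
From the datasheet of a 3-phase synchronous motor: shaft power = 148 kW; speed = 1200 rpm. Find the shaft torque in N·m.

1180 N·m

ω = 2π × 1200/60 = 125.7 rad/s
τ = P/ω = 148000/125.7 = 1180 N·m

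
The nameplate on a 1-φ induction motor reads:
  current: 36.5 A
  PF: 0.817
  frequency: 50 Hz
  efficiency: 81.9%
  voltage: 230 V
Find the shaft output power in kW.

5.62 kW

P_in = V·I·cosφ = 230 × 36.5 × 0.817 = 6859 W
P_out = η·P_in = 0.819 × 6859 = 5618 W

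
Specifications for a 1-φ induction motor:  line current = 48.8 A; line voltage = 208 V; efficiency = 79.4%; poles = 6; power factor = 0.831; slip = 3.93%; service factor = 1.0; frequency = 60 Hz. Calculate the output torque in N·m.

P_in = V·I·cosφ = 208 × 48.8 × 0.831 = 8435 W
P_out = η·P_in = 0.794 × 8435 = 6697 W
n_s = 120×60/6 = 1200 rpm; n = 1200×(1−0.0393) = 1153 rpm
ω = 2π×1153/60 = 120.7 rad/s
τ = P_out/ω = 6697/120.7 = 55.5 N·m

55.5 N·m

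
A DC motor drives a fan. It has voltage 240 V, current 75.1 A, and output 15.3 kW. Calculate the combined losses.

P_in = V·I = 240×75.1 = 18024 W
P_out = 15300 W
Losses = P_in − P_out = 18024 − 15300 = 2724 W

2720 W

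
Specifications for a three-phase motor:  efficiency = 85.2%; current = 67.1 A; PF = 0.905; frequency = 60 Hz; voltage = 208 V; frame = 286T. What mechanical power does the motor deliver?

P_in = √3·V·I·cosφ = 1.732 × 208 × 67.1 × 0.905 = 21877 W
P_out = η·P_in = 0.852 × 21877 = 18639 W

18.6 kW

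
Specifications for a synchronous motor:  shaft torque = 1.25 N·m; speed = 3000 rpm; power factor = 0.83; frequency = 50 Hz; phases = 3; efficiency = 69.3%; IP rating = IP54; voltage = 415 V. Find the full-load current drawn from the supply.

ω = 2π×3000/60 = 314.2 rad/s; P_out = τω = 1.25 × 314.2 = 393 W
P_in = P_out / η = 393 / 0.693 = 567 W
I_L = P_in / (√3·V_L·cosφ) = 567 / (1.732 × 415 × 0.83) = 0.95 A

0.95 A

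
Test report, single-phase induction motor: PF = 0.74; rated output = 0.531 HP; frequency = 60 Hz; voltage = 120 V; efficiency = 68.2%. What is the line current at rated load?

P_out = 0.531 × 746 = 396 W
P_in = P_out / η = 396 / 0.682 = 581 W
I = P_in / (V·cosφ) = 581 / (120 × 0.74) = 6.54 A

6.54 A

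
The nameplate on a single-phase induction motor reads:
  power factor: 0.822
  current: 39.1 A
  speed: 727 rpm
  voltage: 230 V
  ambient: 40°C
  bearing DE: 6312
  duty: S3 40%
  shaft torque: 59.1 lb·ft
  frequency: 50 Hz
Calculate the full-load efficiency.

82.5 %

τ = 59.1 lb·ft × 1.356 = 80.14 N·m
ω = 2π × 727/60 = 76.13 rad/s; P_out = τω = 80.14 × 76.13 = 6101 W
P_in = V·I·cosφ = 230 × 39.1 × 0.822 = 7392 W
η = P_out / P_in = 6101 / 7392 = 0.825 = 82.5%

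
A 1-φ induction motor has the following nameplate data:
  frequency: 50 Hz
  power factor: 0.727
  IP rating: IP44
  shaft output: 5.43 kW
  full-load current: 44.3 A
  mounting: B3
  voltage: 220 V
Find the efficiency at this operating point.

76.6 %

P_out = 5.43 kW = 5430 W
P_in = V·I·cosφ = 220 × 44.3 × 0.727 = 7085 W
η = P_out / P_in = 5430 / 7085 = 0.766 = 76.6%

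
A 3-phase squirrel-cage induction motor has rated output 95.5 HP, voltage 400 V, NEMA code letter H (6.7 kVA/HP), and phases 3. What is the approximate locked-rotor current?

924 A

S_LR = 6.7 × 95.5 = 639.85 kVA
I_LR = S_LR/(√3·V_L) = 639850/(1.732×400) = 924 A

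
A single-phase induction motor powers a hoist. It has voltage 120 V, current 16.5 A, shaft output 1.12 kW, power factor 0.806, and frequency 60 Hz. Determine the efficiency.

70.2 %

P_out = 1.12 kW = 1120 W
P_in = V·I·cosφ = 120 × 16.5 × 0.806 = 1596 W
η = P_out / P_in = 1120 / 1596 = 0.702 = 70.2%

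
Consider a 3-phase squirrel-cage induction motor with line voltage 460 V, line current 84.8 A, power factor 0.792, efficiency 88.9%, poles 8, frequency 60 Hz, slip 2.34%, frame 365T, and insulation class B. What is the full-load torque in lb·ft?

381 lb·ft

P_in = √3·V·I·cosφ = 1.732 × 460 × 84.8 × 0.792 = 53509 W
P_out = η·P_in = 0.889 × 53509 = 47570 W
n_s = 120×60/8 = 900 rpm; n = 900×(1−0.0234) = 879 rpm
ω = 2π×879/60 = 92.05 rad/s
τ = P_out/ω = 47570/92.05 = 516.8 N·m
In lb·ft: 516.8/1.356 = 381 lb·ft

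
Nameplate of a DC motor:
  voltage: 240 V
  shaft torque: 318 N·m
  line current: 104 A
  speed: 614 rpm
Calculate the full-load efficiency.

ω = 2π × 614/60 = 64.3 rad/s; P_out = τω = 318 × 64.3 = 20447 W
P_in = V·I = 240 × 104 = 24960 W
η = P_out / P_in = 20447 / 24960 = 0.819 = 81.9%

81.9 %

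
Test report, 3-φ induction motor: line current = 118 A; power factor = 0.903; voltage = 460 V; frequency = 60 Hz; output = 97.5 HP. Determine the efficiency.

85.7 %

P_out = 97.5 × 746 = 72735 W
P_in = √3·V_L·I_L·cosφ = 1.732 × 460 × 118 × 0.903 = 84894 W
η = P_out / P_in = 72735 / 84894 = 0.857 = 85.7%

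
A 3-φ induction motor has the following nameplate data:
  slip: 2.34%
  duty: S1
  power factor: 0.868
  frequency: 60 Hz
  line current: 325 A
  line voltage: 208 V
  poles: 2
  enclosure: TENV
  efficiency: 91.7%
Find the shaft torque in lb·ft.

187 lb·ft

P_in = √3·V·I·cosφ = 1.732 × 208 × 325 × 0.868 = 101628 W
P_out = η·P_in = 0.917 × 101628 = 93193 W
n_s = 120×60/2 = 3600 rpm; n = 3600×(1−0.0234) = 3516 rpm
ω = 2π×3516/60 = 368.2 rad/s
τ = P_out/ω = 93193/368.2 = 253.1 N·m
In lb·ft: 253.1/1.356 = 187 lb·ft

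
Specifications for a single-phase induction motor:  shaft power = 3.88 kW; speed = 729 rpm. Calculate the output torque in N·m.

ω = 2π × 729/60 = 76.34 rad/s
τ = P/ω = 3880/76.34 = 50.8 N·m

50.8 N·m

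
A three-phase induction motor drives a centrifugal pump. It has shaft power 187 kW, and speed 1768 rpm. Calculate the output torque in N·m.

1010 N·m

ω = 2π × 1768/60 = 185.1 rad/s
τ = P/ω = 187000/185.1 = 1010 N·m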